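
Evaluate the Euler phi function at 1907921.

1859760

Factor: 1907921 = 83 · 127 · 181.
φ(1907921) = (83−1) · (127−1) · (181−1) = 82 · 126 · 180 = 1859760.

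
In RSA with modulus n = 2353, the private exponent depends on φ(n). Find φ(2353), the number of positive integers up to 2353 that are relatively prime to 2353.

2160

Factor: 2353 = 13 · 181.
φ(2353) = (13−1) · (181−1) = 12 · 180 = 2160.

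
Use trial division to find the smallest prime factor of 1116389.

41

1116389 is odd.
Digit sum 29, not divisible by 3.
Ends in 9: not divisible by 5.
7: 1116389 = 7·159484 + 1
11: 1116389 = 11·101489 + 10
13: 1116389 = 13·85876 + 1
17: 1116389 = 17·65669 + 16
19: 1116389 = 19·58757 + 6
23: 1116389 = 23·48538 + 15
29: 1116389 = 29·38496 + 5
31: 1116389 = 31·36012 + 17
37: 1116389 = 37·30172 + 25
41: 1116389 = 41·27229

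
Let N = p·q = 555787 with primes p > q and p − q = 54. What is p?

Since p = q + 54, we have 555787 = q(q + 54), so q² + 54q − 555787 = 0.
Discriminant: 54² + 4·555787 = 2916 + 2223148 = 2226064; √2226064 = 1492.
q = (−54 + 1492)/2 = 719, and p = q + 54 = 773.
Check: 719 · 773 = 555787.

773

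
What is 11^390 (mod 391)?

11^1 ≡ 11 (mod 391)
11^2 ≡ 11^2 = 121 ≡ 121 (mod 391)
11^4 ≡ 121^2 = 14641 ≡ 174 (mod 391)
11^8 ≡ 174^2 = 30276 ≡ 169 (mod 391)
11^16 ≡ 169^2 = 28561 ≡ 18 (mod 391)
11^32 ≡ 18^2 = 324 ≡ 324 (mod 391)
11^64 ≡ 324^2 = 104976 ≡ 188 (mod 391)
11^128 ≡ 188^2 = 35344 ≡ 154 (mod 391)
11^256 ≡ 154^2 = 23716 ≡ 256 (mod 391)
390 = 256 + 128 + 4 + 2 in binary powers of 2.
So 11^390 ≡ 256 · 154 · 174 · 121 ≡ 110 (mod 391).
Since 110 ≠ 1, base 11 is a Fermat witness: 391 is composite.

110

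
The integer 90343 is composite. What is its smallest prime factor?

90343 is odd.
Digit sum 19, not divisible by 3.
Ends in 3: not divisible by 5.
7: 90343 = 7·12906 + 1
11: 90343 = 11·8213

11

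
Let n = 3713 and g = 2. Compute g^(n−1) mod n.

1076

2^1 ≡ 2 (mod 3713)
2^2 ≡ 2^2 = 4 ≡ 4 (mod 3713)
2^4 ≡ 4^2 = 16 ≡ 16 (mod 3713)
2^8 ≡ 16^2 = 256 ≡ 256 (mod 3713)
2^16 ≡ 256^2 = 65536 ≡ 2415 (mod 3713)
2^32 ≡ 2415^2 = 5832225 ≡ 2815 (mod 3713)
2^64 ≡ 2815^2 = 7924225 ≡ 683 (mod 3713)
2^128 ≡ 683^2 = 466489 ≡ 2364 (mod 3713)
2^256 ≡ 2364^2 = 5588496 ≡ 431 (mod 3713)
2^512 ≡ 431^2 = 185761 ≡ 111 (mod 3713)
2^1024 ≡ 111^2 = 12321 ≡ 1182 (mod 3713)
2^2048 ≡ 1182^2 = 1397124 ≡ 1036 (mod 3713)
3712 = 2048 + 1024 + 512 + 128 in binary powers of 2.
So 2^3712 ≡ 1036 · 1182 · 111 · 2364 ≡ 1076 (mod 3713).
Since 1076 ≠ 1, base 2 is a Fermat witness: 3713 is composite.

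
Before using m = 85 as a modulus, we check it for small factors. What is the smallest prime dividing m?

5

85 is odd.
Digit sum 13, not divisible by 3.
Ends in 5: divisible by 5.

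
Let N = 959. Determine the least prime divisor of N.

7

959 is odd.
Digit sum 23, not divisible by 3.
Ends in 9: not divisible by 5.
7: 959 = 7·137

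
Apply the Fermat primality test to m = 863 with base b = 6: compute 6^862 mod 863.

6^1 ≡ 6 (mod 863)
6^2 ≡ 6^2 = 36 ≡ 36 (mod 863)
6^4 ≡ 36^2 = 1296 ≡ 433 (mod 863)
6^8 ≡ 433^2 = 187489 ≡ 218 (mod 863)
6^16 ≡ 218^2 = 47524 ≡ 59 (mod 863)
6^32 ≡ 59^2 = 3481 ≡ 29 (mod 863)
6^64 ≡ 29^2 = 841 ≡ 841 (mod 863)
6^128 ≡ 841^2 = 707281 ≡ 484 (mod 863)
6^256 ≡ 484^2 = 234256 ≡ 383 (mod 863)
6^512 ≡ 383^2 = 146689 ≡ 842 (mod 863)
862 = 512 + 256 + 64 + 16 + 8 + 4 + 2 in binary powers of 2.
So 6^862 ≡ 842 · 383 · 841 · 59 · 218 · 433 · 36 ≡ 1 (mod 863).
Since the result is 1, base 6 gives no evidence that 863 is composite.

1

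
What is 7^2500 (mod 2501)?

1721

7^1 ≡ 7 (mod 2501)
7^2 ≡ 7^2 = 49 ≡ 49 (mod 2501)
7^4 ≡ 49^2 = 2401 ≡ 2401 (mod 2501)
7^8 ≡ 2401^2 = 5764801 ≡ 2497 (mod 2501)
7^16 ≡ 2497^2 = 6235009 ≡ 16 (mod 2501)
7^32 ≡ 16^2 = 256 ≡ 256 (mod 2501)
7^64 ≡ 256^2 = 65536 ≡ 510 (mod 2501)
7^128 ≡ 510^2 = 260100 ≡ 2497 (mod 2501)
7^256 ≡ 2497^2 = 6235009 ≡ 16 (mod 2501)
7^512 ≡ 16^2 = 256 ≡ 256 (mod 2501)
7^1024 ≡ 256^2 = 65536 ≡ 510 (mod 2501)
7^2048 ≡ 510^2 = 260100 ≡ 2497 (mod 2501)
2500 = 2048 + 256 + 128 + 64 + 4 in binary powers of 2.
So 7^2500 ≡ 2497 · 16 · 2497 · 510 · 2401 ≡ 1721 (mod 2501).
Since 1721 ≠ 1, base 7 is a Fermat witness: 2501 is composite.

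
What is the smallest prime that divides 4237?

4237 is odd.
Digit sum 16, not divisible by 3.
Ends in 7: not divisible by 5.
7: 4237 = 7·605 + 2
11: 4237 = 11·385 + 2
13: 4237 = 13·325 + 12
17: 4237 = 17·249 + 4
19: 4237 = 19·223

19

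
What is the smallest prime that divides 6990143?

59

6990143 is odd.
Digit sum 32, not divisible by 3.
Ends in 3: not divisible by 5.
7: 6990143 = 7·998591 + 6
11: 6990143 = 11·635467 + 6
13: 6990143 = 13·537703 + 4
17: 6990143 = 17·411184 + 15
19: 6990143 = 19·367902 + 5
23: 6990143 = 23·303919 + 6
29: 6990143 = 29·241039 + 12
31: 6990143 = 31·225488 + 15
37: 6990143 = 37·188922 + 29
41: 6990143 = 41·170491 + 12
43: 6990143 = 43·162561 + 20
47: 6990143 = 47·148726 + 21
53: 6990143 = 53·131889 + 26
59: 6990143 = 59·118477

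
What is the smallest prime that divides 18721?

18721 is odd.
Digit sum 19, not divisible by 3.
Ends in 1: not divisible by 5.
7: 18721 = 7·2674 + 3
11: 18721 = 11·1701 + 10
13: 18721 = 13·1440 + 1
17: 18721 = 17·1101 + 4
19: 18721 = 19·985 + 6
23: 18721 = 23·813 + 22
29: 18721 = 29·645 + 16
31: 18721 = 31·603 + 28
37: 18721 = 37·505 + 36
41: 18721 = 41·456 + 25
43: 18721 = 43·435 + 16
47: 18721 = 47·398 + 15
53: 18721 = 53·353 + 12
59: 18721 = 59·317 + 18
61: 18721 = 61·306 + 55
67: 18721 = 67·279 + 28
71: 18721 = 71·263 + 48
73: 18721 = 73·256 + 33
79: 18721 = 79·236 + 77
83: 18721 = 83·225 + 46
89: 18721 = 89·210 + 31
97: 18721 = 97·193

97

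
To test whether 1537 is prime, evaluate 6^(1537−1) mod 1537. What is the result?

248

6^1 ≡ 6 (mod 1537)
6^2 ≡ 6^2 = 36 ≡ 36 (mod 1537)
6^4 ≡ 36^2 = 1296 ≡ 1296 (mod 1537)
6^8 ≡ 1296^2 = 1679616 ≡ 1212 (mod 1537)
6^16 ≡ 1212^2 = 1468944 ≡ 1109 (mod 1537)
6^32 ≡ 1109^2 = 1229881 ≡ 281 (mod 1537)
6^64 ≡ 281^2 = 78961 ≡ 574 (mod 1537)
6^128 ≡ 574^2 = 329476 ≡ 558 (mod 1537)
6^256 ≡ 558^2 = 311364 ≡ 890 (mod 1537)
6^512 ≡ 890^2 = 792100 ≡ 545 (mod 1537)
6^1024 ≡ 545^2 = 297025 ≡ 384 (mod 1537)
1536 = 1024 + 512 in binary powers of 2.
So 6^1536 ≡ 384 · 545 ≡ 248 (mod 1537).
Since 248 ≠ 1, base 6 is a Fermat witness: 1537 is composite.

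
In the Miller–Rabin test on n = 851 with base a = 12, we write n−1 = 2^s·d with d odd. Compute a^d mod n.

292

851 − 1 = 850 = 2^1 · 425, so d = 425.
12^1 ≡ 12 (mod 851)
12^2 ≡ 12^2 = 144 ≡ 144 (mod 851)
12^4 ≡ 144^2 = 20736 ≡ 312 (mod 851)
12^8 ≡ 312^2 = 97344 ≡ 330 (mod 851)
12^16 ≡ 330^2 = 108900 ≡ 823 (mod 851)
12^32 ≡ 823^2 = 677329 ≡ 784 (mod 851)
12^64 ≡ 784^2 = 614656 ≡ 234 (mod 851)
12^128 ≡ 234^2 = 54756 ≡ 292 (mod 851)
12^256 ≡ 292^2 = 85264 ≡ 164 (mod 851)
425 = 256 + 128 + 32 + 8 + 1 in binary powers of 2.
So 12^425 ≡ 164 · 292 · 784 · 330 · 12 ≡ 292 (mod 851).
Squaring chain: 292; never reaches −1, so base 12 is a Miller–Rabin witness that 851 is composite.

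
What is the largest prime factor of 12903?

12903 = 3 · 4301
4301 = 11 · 391
391 = 17 · 23
23 is prime.
So 12903 = 3 · 11 · 17 · 23; the largest prime factor is 23.

23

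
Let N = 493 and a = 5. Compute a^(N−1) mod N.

5^1 ≡ 5 (mod 493)
5^2 ≡ 5^2 = 25 ≡ 25 (mod 493)
5^4 ≡ 25^2 = 625 ≡ 132 (mod 493)
5^8 ≡ 132^2 = 17424 ≡ 169 (mod 493)
5^16 ≡ 169^2 = 28561 ≡ 460 (mod 493)
5^32 ≡ 460^2 = 211600 ≡ 103 (mod 493)
5^64 ≡ 103^2 = 10609 ≡ 256 (mod 493)
5^128 ≡ 256^2 = 65536 ≡ 460 (mod 493)
5^256 ≡ 460^2 = 211600 ≡ 103 (mod 493)
492 = 256 + 128 + 64 + 32 + 8 + 4 in binary powers of 2.
So 5^492 ≡ 103 · 460 · 256 · 103 · 169 · 132 ≡ 344 (mod 493).
Since 344 ≠ 1, base 5 is a Fermat witness: 493 is composite.

344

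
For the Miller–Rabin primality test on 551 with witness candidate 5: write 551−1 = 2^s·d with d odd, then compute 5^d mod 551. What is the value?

551 − 1 = 550 = 2^1 · 275, so d = 275.
5^1 ≡ 5 (mod 551)
5^2 ≡ 5^2 = 25 ≡ 25 (mod 551)
5^4 ≡ 25^2 = 625 ≡ 74 (mod 551)
5^8 ≡ 74^2 = 5476 ≡ 517 (mod 551)
5^16 ≡ 517^2 = 267289 ≡ 54 (mod 551)
5^32 ≡ 54^2 = 2916 ≡ 161 (mod 551)
5^64 ≡ 161^2 = 25921 ≡ 24 (mod 551)
5^128 ≡ 24^2 = 576 ≡ 25 (mod 551)
5^256 ≡ 25^2 = 625 ≡ 74 (mod 551)
275 = 256 + 16 + 2 + 1 in binary powers of 2.
So 5^275 ≡ 74 · 54 · 25 · 5 ≡ 294 (mod 551).
Squaring chain: 294; never reaches −1, so base 5 is a Miller–Rabin witness that 551 is composite.

294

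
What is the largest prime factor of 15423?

15423 = 3 · 5141
5141 = 53 · 97
97 is prime.
So 15423 = 3 · 53 · 97; the largest prime factor is 97.

97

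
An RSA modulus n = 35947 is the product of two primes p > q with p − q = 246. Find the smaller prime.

103

Since p = q + 246, we have 35947 = q(q + 246), so q² + 246q − 35947 = 0.
Discriminant: 246² + 4·35947 = 60516 + 143788 = 204304; √204304 = 452.
q = (−246 + 452)/2 = 103, and p = q + 246 = 349.
Check: 103 · 349 = 35947.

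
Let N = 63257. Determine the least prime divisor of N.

63257 is odd.
Digit sum 23, not divisible by 3.
Ends in 7: not divisible by 5.
7: 63257 = 7·9036 + 5
11: 63257 = 11·5750 + 7
13: 63257 = 13·4865 + 12
17: 63257 = 17·3721

17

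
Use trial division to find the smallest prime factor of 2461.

2461 is odd.
Digit sum 13, not divisible by 3.
Ends in 1: not divisible by 5.
7: 2461 = 7·351 + 4
11: 2461 = 11·223 + 8
13: 2461 = 13·189 + 4
17: 2461 = 17·144 + 13
19: 2461 = 19·129 + 10
23: 2461 = 23·107

23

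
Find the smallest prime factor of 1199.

11

1199 is odd.
Digit sum 20, not divisible by 3.
Ends in 9: not divisible by 5.
7: 1199 = 7·171 + 2
11: 1199 = 11·109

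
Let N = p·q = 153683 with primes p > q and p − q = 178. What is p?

Since p = q + 178, we have 153683 = q(q + 178), so q² + 178q − 153683 = 0.
Discriminant: 178² + 4·153683 = 31684 + 614732 = 646416; √646416 = 804.
q = (−178 + 804)/2 = 313, and p = q + 178 = 491.
Check: 313 · 491 = 153683.

491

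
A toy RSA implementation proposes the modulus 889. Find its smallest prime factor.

7

889 is odd.
Digit sum 25, not divisible by 3.
Ends in 9: not divisible by 5.
7: 889 = 7·127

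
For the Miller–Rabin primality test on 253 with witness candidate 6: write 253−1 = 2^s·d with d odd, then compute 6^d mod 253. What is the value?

18

253 − 1 = 252 = 2^2 · 63, so d = 63.
6^1 ≡ 6 (mod 253)
6^2 ≡ 6^2 = 36 ≡ 36 (mod 253)
6^4 ≡ 36^2 = 1296 ≡ 31 (mod 253)
6^8 ≡ 31^2 = 961 ≡ 202 (mod 253)
6^16 ≡ 202^2 = 40804 ≡ 71 (mod 253)
6^32 ≡ 71^2 = 5041 ≡ 234 (mod 253)
63 = 32 + 16 + 8 + 4 + 2 + 1 in binary powers of 2.
So 6^63 ≡ 234 · 71 · 202 · 31 · 36 · 6 ≡ 18 (mod 253).
Squaring chain: 18 → 71; never reaches −1, so base 6 is a Miller–Rabin witness that 253 is composite.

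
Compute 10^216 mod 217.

64

10^1 ≡ 10 (mod 217)
10^2 ≡ 10^2 = 100 ≡ 100 (mod 217)
10^4 ≡ 100^2 = 10000 ≡ 18 (mod 217)
10^8 ≡ 18^2 = 324 ≡ 107 (mod 217)
10^16 ≡ 107^2 = 11449 ≡ 165 (mod 217)
10^32 ≡ 165^2 = 27225 ≡ 100 (mod 217)
10^64 ≡ 100^2 = 10000 ≡ 18 (mod 217)
10^128 ≡ 18^2 = 324 ≡ 107 (mod 217)
216 = 128 + 64 + 16 + 8 in binary powers of 2.
So 10^216 ≡ 107 · 18 · 165 · 107 ≡ 64 (mod 217).
Since 64 ≠ 1, base 10 is a Fermat witness: 217 is composite.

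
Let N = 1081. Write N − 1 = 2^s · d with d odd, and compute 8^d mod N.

75

1081 − 1 = 1080 = 2^3 · 135, so d = 135.
8^1 ≡ 8 (mod 1081)
8^2 ≡ 8^2 = 64 ≡ 64 (mod 1081)
8^4 ≡ 64^2 = 4096 ≡ 853 (mod 1081)
8^8 ≡ 853^2 = 727609 ≡ 96 (mod 1081)
8^16 ≡ 96^2 = 9216 ≡ 568 (mod 1081)
8^32 ≡ 568^2 = 322624 ≡ 486 (mod 1081)
8^64 ≡ 486^2 = 236196 ≡ 538 (mod 1081)
8^128 ≡ 538^2 = 289444 ≡ 817 (mod 1081)
135 = 128 + 4 + 2 + 1 in binary powers of 2.
So 8^135 ≡ 817 · 853 · 64 · 8 ≡ 75 (mod 1081).
Squaring chain: 75 → 220 → 836; never reaches −1, so base 8 is a Miller–Rabin witness that 1081 is composite.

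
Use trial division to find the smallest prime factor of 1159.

19

1159 is odd.
Digit sum 16, not divisible by 3.
Ends in 9: not divisible by 5.
7: 1159 = 7·165 + 4
11: 1159 = 11·105 + 4
13: 1159 = 13·89 + 2
17: 1159 = 17·68 + 3
19: 1159 = 19·61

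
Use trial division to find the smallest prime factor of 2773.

47

2773 is odd.
Digit sum 19, not divisible by 3.
Ends in 3: not divisible by 5.
7: 2773 = 7·396 + 1
11: 2773 = 11·252 + 1
13: 2773 = 13·213 + 4
17: 2773 = 17·163 + 2
19: 2773 = 19·145 + 18
23: 2773 = 23·120 + 13
29: 2773 = 29·95 + 18
31: 2773 = 31·89 + 14
37: 2773 = 37·74 + 35
41: 2773 = 41·67 + 26
43: 2773 = 43·64 + 21
47: 2773 = 47·59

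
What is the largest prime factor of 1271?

41

1271 = 31 · 41
41 is prime.
So 1271 = 31 · 41; the largest prime factor is 41.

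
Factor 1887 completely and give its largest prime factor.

37

1887 = 3 · 629
629 = 17 · 37
37 is prime.
So 1887 = 3 · 17 · 37; the largest prime factor is 37.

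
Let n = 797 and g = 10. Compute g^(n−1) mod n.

1

10^1 ≡ 10 (mod 797)
10^2 ≡ 10^2 = 100 ≡ 100 (mod 797)
10^4 ≡ 100^2 = 10000 ≡ 436 (mod 797)
10^8 ≡ 436^2 = 190096 ≡ 410 (mod 797)
10^16 ≡ 410^2 = 168100 ≡ 730 (mod 797)
10^32 ≡ 730^2 = 532900 ≡ 504 (mod 797)
10^64 ≡ 504^2 = 254016 ≡ 570 (mod 797)
10^128 ≡ 570^2 = 324900 ≡ 521 (mod 797)
10^256 ≡ 521^2 = 271441 ≡ 461 (mod 797)
10^512 ≡ 461^2 = 212521 ≡ 519 (mod 797)
796 = 512 + 256 + 16 + 8 + 4 in binary powers of 2.
So 10^796 ≡ 519 · 461 · 730 · 410 · 436 ≡ 1 (mod 797).
Since the result is 1, base 10 gives no evidence that 797 is composite.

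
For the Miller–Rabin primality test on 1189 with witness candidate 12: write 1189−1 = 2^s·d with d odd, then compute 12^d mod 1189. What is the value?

1189 − 1 = 1188 = 2^2 · 297, so d = 297.
12^1 ≡ 12 (mod 1189)
12^2 ≡ 12^2 = 144 ≡ 144 (mod 1189)
12^4 ≡ 144^2 = 20736 ≡ 523 (mod 1189)
12^8 ≡ 523^2 = 273529 ≡ 59 (mod 1189)
12^16 ≡ 59^2 = 3481 ≡ 1103 (mod 1189)
12^32 ≡ 1103^2 = 1216609 ≡ 262 (mod 1189)
12^64 ≡ 262^2 = 68644 ≡ 871 (mod 1189)
12^128 ≡ 871^2 = 758641 ≡ 59 (mod 1189)
12^256 ≡ 59^2 = 3481 ≡ 1103 (mod 1189)
297 = 256 + 32 + 8 + 1 in binary powers of 2.
So 12^297 ≡ 1103 · 262 · 59 · 12 ≡ 157 (mod 1189).
Squaring chain: 157 → 869; never reaches −1, so base 12 is a Miller–Rabin witness that 1189 is composite.

157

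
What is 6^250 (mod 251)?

6^1 ≡ 6 (mod 251)
6^2 ≡ 6^2 = 36 ≡ 36 (mod 251)
6^4 ≡ 36^2 = 1296 ≡ 41 (mod 251)
6^8 ≡ 41^2 = 1681 ≡ 175 (mod 251)
6^16 ≡ 175^2 = 30625 ≡ 3 (mod 251)
6^32 ≡ 3^2 = 9 ≡ 9 (mod 251)
6^64 ≡ 9^2 = 81 ≡ 81 (mod 251)
6^128 ≡ 81^2 = 6561 ≡ 35 (mod 251)
250 = 128 + 64 + 32 + 16 + 8 + 2 in binary powers of 2.
So 6^250 ≡ 35 · 81 · 9 · 3 · 175 · 36 ≡ 1 (mod 251).
Since the result is 1, base 6 gives no evidence that 251 is composite.

1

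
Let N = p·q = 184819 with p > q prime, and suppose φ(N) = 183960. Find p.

φ(n) = (p−1)(q−1) = n − (p+q) + 1, so p + q = 184819 − 183960 + 1 = 860.
p and q are the roots of t² − 860t + 184819 = 0.
Discriminant: 860² − 4·184819 = 739600 − 739276 = 324; √324 = 18.
q = (860 − 18)/2 = 421, p = (860 + 18)/2 = 439.
Check: 421 · 439 = 184819.

439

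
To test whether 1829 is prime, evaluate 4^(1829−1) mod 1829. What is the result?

653

4^1 ≡ 4 (mod 1829)
4^2 ≡ 4^2 = 16 ≡ 16 (mod 1829)
4^4 ≡ 16^2 = 256 ≡ 256 (mod 1829)
4^8 ≡ 256^2 = 65536 ≡ 1521 (mod 1829)
4^16 ≡ 1521^2 = 2313441 ≡ 1585 (mod 1829)
4^32 ≡ 1585^2 = 2512225 ≡ 1008 (mod 1829)
4^64 ≡ 1008^2 = 1016064 ≡ 969 (mod 1829)
4^128 ≡ 969^2 = 938961 ≡ 684 (mod 1829)
4^256 ≡ 684^2 = 467856 ≡ 1461 (mod 1829)
4^512 ≡ 1461^2 = 2134521 ≡ 78 (mod 1829)
4^1024 ≡ 78^2 = 6084 ≡ 597 (mod 1829)
1828 = 1024 + 512 + 256 + 32 + 4 in binary powers of 2.
So 4^1828 ≡ 597 · 78 · 1461 · 1008 · 256 ≡ 653 (mod 1829).
Since 653 ≠ 1, base 4 is a Fermat witness: 1829 is composite.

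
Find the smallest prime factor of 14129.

14129 is odd.
Digit sum 17, not divisible by 3.
Ends in 9: not divisible by 5.
7: 14129 = 7·2018 + 3
11: 14129 = 11·1284 + 5
13: 14129 = 13·1086 + 11
17: 14129 = 17·831 + 2
19: 14129 = 19·743 + 12
23: 14129 = 23·614 + 7
29: 14129 = 29·487 + 6
31: 14129 = 31·455 + 24
37: 14129 = 37·381 + 32
41: 14129 = 41·344 + 25
43: 14129 = 43·328 + 25
47: 14129 = 47·300 + 29
53: 14129 = 53·266 + 31
59: 14129 = 59·239 + 28
61: 14129 = 61·231 + 38
67: 14129 = 67·210 + 59
71: 14129 = 71·199

71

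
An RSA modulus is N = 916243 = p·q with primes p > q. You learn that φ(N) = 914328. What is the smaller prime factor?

919

φ(n) = (p−1)(q−1) = n − (p+q) + 1, so p + q = 916243 − 914328 + 1 = 1916.
p and q are the roots of t² − 1916t + 916243 = 0.
Discriminant: 1916² − 4·916243 = 3671056 − 3664972 = 6084; √6084 = 78.
q = (1916 − 78)/2 = 919, p = (1916 + 78)/2 = 997.
Check: 919 · 997 = 916243.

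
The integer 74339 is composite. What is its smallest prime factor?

74339 is odd.
Digit sum 26, not divisible by 3.
Ends in 9: not divisible by 5.
7: 74339 = 7·10619 + 6
11: 74339 = 11·6758 + 1
13: 74339 = 13·5718 + 5
17: 74339 = 17·4372 + 15
19: 74339 = 19·3912 + 11
23: 74339 = 23·3232 + 3
29: 74339 = 29·2563 + 12
31: 74339 = 31·2398 + 1
37: 74339 = 37·2009 + 6
41: 74339 = 41·1813 + 6
43: 74339 = 43·1728 + 35
47: 74339 = 47·1581 + 32
53: 74339 = 53·1402 + 33
59: 74339 = 59·1259 + 58
61: 74339 = 61·1218 + 41
67: 74339 = 67·1109 + 36
71: 74339 = 71·1047 + 2
73: 74339 = 73·1018 + 25
79: 74339 = 79·941

79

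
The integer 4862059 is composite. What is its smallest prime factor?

4862059 is odd.
Digit sum 34, not divisible by 3.
Ends in 9: not divisible by 5.
7: 4862059 = 7·694579 + 6
11: 4862059 = 11·442005 + 4
13: 4862059 = 13·374004 + 7
17: 4862059 = 17·286003 + 8
19: 4862059 = 19·255897 + 16
23: 4862059 = 23·211393 + 20
29: 4862059 = 29·167657 + 6
31: 4862059 = 31·156840 + 19
37: 4862059 = 37·131407

37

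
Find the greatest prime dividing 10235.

89

10235 = 5 · 2047
2047 = 23 · 89
89 is prime.
So 10235 = 5 · 23 · 89; the largest prime factor is 89.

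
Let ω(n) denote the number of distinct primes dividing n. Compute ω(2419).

2

2419 = 41 · 59
2419 = 41 · 59, which has 2 distinct prime factors.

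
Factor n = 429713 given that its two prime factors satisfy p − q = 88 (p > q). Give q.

Since p = q + 88, we have 429713 = q(q + 88), so q² + 88q − 429713 = 0.
Discriminant: 88² + 4·429713 = 7744 + 1718852 = 1726596; √1726596 = 1314.
q = (−88 + 1314)/2 = 613, and p = q + 88 = 701.
Check: 613 · 701 = 429713.

613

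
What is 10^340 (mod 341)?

10^1 ≡ 10 (mod 341)
10^2 ≡ 10^2 = 100 ≡ 100 (mod 341)
10^4 ≡ 100^2 = 10000 ≡ 111 (mod 341)
10^8 ≡ 111^2 = 12321 ≡ 45 (mod 341)
10^16 ≡ 45^2 = 2025 ≡ 320 (mod 341)
10^32 ≡ 320^2 = 102400 ≡ 100 (mod 341)
10^64 ≡ 100^2 = 10000 ≡ 111 (mod 341)
10^128 ≡ 111^2 = 12321 ≡ 45 (mod 341)
10^256 ≡ 45^2 = 2025 ≡ 320 (mod 341)
340 = 256 + 64 + 16 + 4 in binary powers of 2.
So 10^340 ≡ 320 · 111 · 320 · 111 ≡ 67 (mod 341).
Since 67 ≠ 1, base 10 is a Fermat witness: 341 is composite.

67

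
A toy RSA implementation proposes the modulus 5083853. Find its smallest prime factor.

5083853 is odd.
Digit sum 32, not divisible by 3.
Ends in 3: not divisible by 5.
7: 5083853 = 7·726264 + 5
11: 5083853 = 11·462168 + 5
13: 5083853 = 13·391065 + 8
17: 5083853 = 17·299050 + 3
19: 5083853 = 19·267571 + 4
23: 5083853 = 23·221037 + 2
29: 5083853 = 29·175305 + 8
31: 5083853 = 31·163995 + 8
37: 5083853 = 37·137401 + 16
41: 5083853 = 41·123996 + 17
43: 5083853 = 43·118229 + 6
47: 5083853 = 47·108167 + 4
53: 5083853 = 53·95921 + 40
59: 5083853 = 59·86167

59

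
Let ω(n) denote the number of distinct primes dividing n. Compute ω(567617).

3

567617 = 23^2 · 1073
1073 = 29 · 37
567617 = 23^2 · 29 · 37, which has 3 distinct prime factors.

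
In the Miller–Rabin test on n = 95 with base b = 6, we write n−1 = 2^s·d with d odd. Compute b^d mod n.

95 − 1 = 94 = 2^1 · 47, so d = 47.
6^1 ≡ 6 (mod 95)
6^2 ≡ 6^2 = 36 ≡ 36 (mod 95)
6^4 ≡ 36^2 = 1296 ≡ 61 (mod 95)
6^8 ≡ 61^2 = 3721 ≡ 16 (mod 95)
6^16 ≡ 16^2 = 256 ≡ 66 (mod 95)
6^32 ≡ 66^2 = 4356 ≡ 81 (mod 95)
47 = 32 + 8 + 4 + 2 + 1 in binary powers of 2.
So 6^47 ≡ 81 · 16 · 61 · 36 · 6 ≡ 36 (mod 95).
Squaring chain: 36; never reaches −1, so base 6 is a Miller–Rabin witness that 95 is composite.

36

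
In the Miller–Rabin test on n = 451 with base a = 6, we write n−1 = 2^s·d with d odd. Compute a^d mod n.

451 − 1 = 450 = 2^1 · 225, so d = 225.
6^1 ≡ 6 (mod 451)
6^2 ≡ 6^2 = 36 ≡ 36 (mod 451)
6^4 ≡ 36^2 = 1296 ≡ 394 (mod 451)
6^8 ≡ 394^2 = 155236 ≡ 92 (mod 451)
6^16 ≡ 92^2 = 8464 ≡ 346 (mod 451)
6^32 ≡ 346^2 = 119716 ≡ 201 (mod 451)
6^64 ≡ 201^2 = 40401 ≡ 262 (mod 451)
6^128 ≡ 262^2 = 68644 ≡ 92 (mod 451)
225 = 128 + 64 + 32 + 1 in binary powers of 2.
So 6^225 ≡ 92 · 262 · 201 · 6 ≡ 219 (mod 451).
Squaring chain: 219; never reaches −1, so base 6 is a Miller–Rabin witness that 451 is composite.

219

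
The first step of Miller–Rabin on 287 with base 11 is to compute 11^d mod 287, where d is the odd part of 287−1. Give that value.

287 − 1 = 286 = 2^1 · 143, so d = 143.
11^1 ≡ 11 (mod 287)
11^2 ≡ 11^2 = 121 ≡ 121 (mod 287)
11^4 ≡ 121^2 = 14641 ≡ 4 (mod 287)
11^8 ≡ 4^2 = 16 ≡ 16 (mod 287)
11^16 ≡ 16^2 = 256 ≡ 256 (mod 287)
11^32 ≡ 256^2 = 65536 ≡ 100 (mod 287)
11^64 ≡ 100^2 = 10000 ≡ 242 (mod 287)
11^128 ≡ 242^2 = 58564 ≡ 16 (mod 287)
143 = 128 + 8 + 4 + 2 + 1 in binary powers of 2.
So 11^143 ≡ 16 · 16 · 4 · 121 · 11 ≡ 268 (mod 287).
Squaring chain: 268; never reaches −1, so base 11 is a Miller–Rabin witness that 287 is composite.

268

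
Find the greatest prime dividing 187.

187 = 11 · 17
17 is prime.
So 187 = 11 · 17; the largest prime factor is 17.

17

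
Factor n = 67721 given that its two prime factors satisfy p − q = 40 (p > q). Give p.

Since p = q + 40, we have 67721 = q(q + 40), so q² + 40q − 67721 = 0.
Discriminant: 40² + 4·67721 = 1600 + 270884 = 272484; √272484 = 522.
q = (−40 + 522)/2 = 241, and p = q + 40 = 281.
Check: 241 · 281 = 67721.

281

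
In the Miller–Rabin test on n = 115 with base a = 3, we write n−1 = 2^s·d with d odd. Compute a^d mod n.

78

115 − 1 = 114 = 2^1 · 57, so d = 57.
3^1 ≡ 3 (mod 115)
3^2 ≡ 3^2 = 9 ≡ 9 (mod 115)
3^4 ≡ 9^2 = 81 ≡ 81 (mod 115)
3^8 ≡ 81^2 = 6561 ≡ 6 (mod 115)
3^16 ≡ 6^2 = 36 ≡ 36 (mod 115)
3^32 ≡ 36^2 = 1296 ≡ 31 (mod 115)
57 = 32 + 16 + 8 + 1 in binary powers of 2.
So 3^57 ≡ 31 · 36 · 6 · 3 ≡ 78 (mod 115).
Squaring chain: 78; never reaches −1, so base 3 is a Miller–Rabin witness that 115 is composite.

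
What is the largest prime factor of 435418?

435418 = 2 · 217709
217709 = 43 · 5063
5063 = 61 · 83
83 is prime.
So 435418 = 2 · 43 · 61 · 83; the largest prime factor is 83.

83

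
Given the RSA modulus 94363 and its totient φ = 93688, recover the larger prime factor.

φ(n) = (p−1)(q−1) = n − (p+q) + 1, so p + q = 94363 − 93688 + 1 = 676.
p and q are the roots of t² − 676t + 94363 = 0.
Discriminant: 676² − 4·94363 = 456976 − 377452 = 79524; √79524 = 282.
q = (676 − 282)/2 = 197, p = (676 + 282)/2 = 479.
Check: 197 · 479 = 94363.

479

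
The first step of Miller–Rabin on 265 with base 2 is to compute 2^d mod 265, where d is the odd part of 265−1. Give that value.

137

265 − 1 = 264 = 2^3 · 33, so d = 33.
2^1 ≡ 2 (mod 265)
2^2 ≡ 2^2 = 4 ≡ 4 (mod 265)
2^4 ≡ 4^2 = 16 ≡ 16 (mod 265)
2^8 ≡ 16^2 = 256 ≡ 256 (mod 265)
2^16 ≡ 256^2 = 65536 ≡ 81 (mod 265)
2^32 ≡ 81^2 = 6561 ≡ 201 (mod 265)
33 = 32 + 1 in binary powers of 2.
So 2^33 ≡ 201 · 2 ≡ 137 (mod 265).
Squaring chain: 137 → 219 → 261; never reaches −1, so base 2 is a Miller–Rabin witness that 265 is composite.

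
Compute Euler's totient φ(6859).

Factor: 6859 = 19^3.
φ(6859) = 19^2·(19−1) = 6498.

6498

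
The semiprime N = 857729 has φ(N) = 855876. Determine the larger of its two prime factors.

967

φ(n) = (p−1)(q−1) = n − (p+q) + 1, so p + q = 857729 − 855876 + 1 = 1854.
p and q are the roots of t² − 1854t + 857729 = 0.
Discriminant: 1854² − 4·857729 = 3437316 − 3430916 = 6400; √6400 = 80.
q = (1854 − 80)/2 = 887, p = (1854 + 80)/2 = 967.
Check: 887 · 967 = 857729.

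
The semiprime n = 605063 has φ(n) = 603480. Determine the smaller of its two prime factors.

φ(n) = (p−1)(q−1) = n − (p+q) + 1, so p + q = 605063 − 603480 + 1 = 1584.
p and q are the roots of t² − 1584t + 605063 = 0.
Discriminant: 1584² − 4·605063 = 2509056 − 2420252 = 88804; √88804 = 298.
q = (1584 − 298)/2 = 643, p = (1584 + 298)/2 = 941.
Check: 643 · 941 = 605063.

643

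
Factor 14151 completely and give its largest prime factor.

89

14151 = 3 · 4717
4717 = 53 · 89
89 is prime.
So 14151 = 3 · 53 · 89; the largest prime factor is 89.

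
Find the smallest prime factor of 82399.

17

82399 is odd.
Digit sum 31, not divisible by 3.
Ends in 9: not divisible by 5.
7: 82399 = 7·11771 + 2
11: 82399 = 11·7490 + 9
13: 82399 = 13·6338 + 5
17: 82399 = 17·4847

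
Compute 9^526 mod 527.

412

9^1 ≡ 9 (mod 527)
9^2 ≡ 9^2 = 81 ≡ 81 (mod 527)
9^4 ≡ 81^2 = 6561 ≡ 237 (mod 527)
9^8 ≡ 237^2 = 56169 ≡ 307 (mod 527)
9^16 ≡ 307^2 = 94249 ≡ 443 (mod 527)
9^32 ≡ 443^2 = 196249 ≡ 205 (mod 527)
9^64 ≡ 205^2 = 42025 ≡ 392 (mod 527)
9^128 ≡ 392^2 = 153664 ≡ 307 (mod 527)
9^256 ≡ 307^2 = 94249 ≡ 443 (mod 527)
9^512 ≡ 443^2 = 196249 ≡ 205 (mod 527)
526 = 512 + 8 + 4 + 2 in binary powers of 2.
So 9^526 ≡ 205 · 307 · 237 · 81 ≡ 412 (mod 527).
Since 412 ≠ 1, base 9 is a Fermat witness: 527 is composite.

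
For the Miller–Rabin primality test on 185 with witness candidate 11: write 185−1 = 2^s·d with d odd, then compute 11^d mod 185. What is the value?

185 − 1 = 184 = 2^3 · 23, so d = 23.
11^1 ≡ 11 (mod 185)
11^2 ≡ 11^2 = 121 ≡ 121 (mod 185)
11^4 ≡ 121^2 = 14641 ≡ 26 (mod 185)
11^8 ≡ 26^2 = 676 ≡ 121 (mod 185)
11^16 ≡ 121^2 = 14641 ≡ 26 (mod 185)
23 = 16 + 4 + 2 + 1 in binary powers of 2.
So 11^23 ≡ 26 · 26 · 121 · 11 ≡ 101 (mod 185).
Squaring chain: 101 → 26 → 121; never reaches −1, so base 11 is a Miller–Rabin witness that 185 is composite.

101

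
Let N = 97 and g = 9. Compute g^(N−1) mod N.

1

9^1 ≡ 9 (mod 97)
9^2 ≡ 9^2 = 81 ≡ 81 (mod 97)
9^4 ≡ 81^2 = 6561 ≡ 62 (mod 97)
9^8 ≡ 62^2 = 3844 ≡ 61 (mod 97)
9^16 ≡ 61^2 = 3721 ≡ 35 (mod 97)
9^32 ≡ 35^2 = 1225 ≡ 61 (mod 97)
9^64 ≡ 61^2 = 3721 ≡ 35 (mod 97)
96 = 64 + 32 in binary powers of 2.
So 9^96 ≡ 35 · 61 ≡ 1 (mod 97).
Since the result is 1, base 9 gives no evidence that 97 is composite.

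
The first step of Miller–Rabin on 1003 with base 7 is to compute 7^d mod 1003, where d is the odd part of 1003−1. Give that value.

1003 − 1 = 1002 = 2^1 · 501, so d = 501.
7^1 ≡ 7 (mod 1003)
7^2 ≡ 7^2 = 49 ≡ 49 (mod 1003)
7^4 ≡ 49^2 = 2401 ≡ 395 (mod 1003)
7^8 ≡ 395^2 = 156025 ≡ 560 (mod 1003)
7^16 ≡ 560^2 = 313600 ≡ 664 (mod 1003)
7^32 ≡ 664^2 = 440896 ≡ 579 (mod 1003)
7^64 ≡ 579^2 = 335241 ≡ 239 (mod 1003)
7^128 ≡ 239^2 = 57121 ≡ 953 (mod 1003)
7^256 ≡ 953^2 = 908209 ≡ 494 (mod 1003)
501 = 256 + 128 + 64 + 32 + 16 + 4 + 1 in binary powers of 2.
So 7^501 ≡ 494 · 953 · 239 · 579 · 664 · 395 · 7 ≡ 147 (mod 1003).
Squaring chain: 147; never reaches −1, so base 7 is a Miller–Rabin witness that 1003 is composite.

147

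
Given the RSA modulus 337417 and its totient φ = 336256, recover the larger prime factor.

593

φ(n) = (p−1)(q−1) = n − (p+q) + 1, so p + q = 337417 − 336256 + 1 = 1162.
p and q are the roots of t² − 1162t + 337417 = 0.
Discriminant: 1162² − 4·337417 = 1350244 − 1349668 = 576; √576 = 24.
q = (1162 − 24)/2 = 569, p = (1162 + 24)/2 = 593.
Check: 569 · 593 = 337417.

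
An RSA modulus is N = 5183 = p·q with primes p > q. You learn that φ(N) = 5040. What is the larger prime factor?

73

φ(n) = (p−1)(q−1) = n − (p+q) + 1, so p + q = 5183 − 5040 + 1 = 144.
p and q are the roots of t² − 144t + 5183 = 0.
Discriminant: 144² − 4·5183 = 20736 − 20732 = 4; √4 = 2.
q = (144 − 2)/2 = 71, p = (144 + 2)/2 = 73.
Check: 71 · 73 = 5183.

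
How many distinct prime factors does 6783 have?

6783 = 3 · 2261
2261 = 7 · 323
323 = 17 · 19
6783 = 3 · 7 · 17 · 19, which has 4 distinct prime factors.

4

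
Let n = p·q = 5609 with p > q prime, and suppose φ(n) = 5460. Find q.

71

φ(n) = (p−1)(q−1) = n − (p+q) + 1, so p + q = 5609 − 5460 + 1 = 150.
p and q are the roots of t² − 150t + 5609 = 0.
Discriminant: 150² − 4·5609 = 22500 − 22436 = 64; √64 = 8.
q = (150 − 8)/2 = 71, p = (150 + 8)/2 = 79.
Check: 71 · 79 = 5609.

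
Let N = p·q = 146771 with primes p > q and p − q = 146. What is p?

Since p = q + 146, we have 146771 = q(q + 146), so q² + 146q − 146771 = 0.
Discriminant: 146² + 4·146771 = 21316 + 587084 = 608400; √608400 = 780.
q = (−146 + 780)/2 = 317, and p = q + 146 = 463.
Check: 317 · 463 = 146771.

463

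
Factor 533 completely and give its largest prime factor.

41

533 = 13 · 41
41 is prime.
So 533 = 13 · 41; the largest prime factor is 41.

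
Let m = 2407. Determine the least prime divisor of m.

2407 is odd.
Digit sum 13, not divisible by 3.
Ends in 7: not divisible by 5.
7: 2407 = 7·343 + 6
11: 2407 = 11·218 + 9
13: 2407 = 13·185 + 2
17: 2407 = 17·141 + 10
19: 2407 = 19·126 + 13
23: 2407 = 23·104 + 15
29: 2407 = 29·83

29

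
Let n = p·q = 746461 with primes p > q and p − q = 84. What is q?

823

Since p = q + 84, we have 746461 = q(q + 84), so q² + 84q − 746461 = 0.
Discriminant: 84² + 4·746461 = 7056 + 2985844 = 2992900; √2992900 = 1730.
q = (−84 + 1730)/2 = 823, and p = q + 84 = 907.
Check: 823 · 907 = 746461.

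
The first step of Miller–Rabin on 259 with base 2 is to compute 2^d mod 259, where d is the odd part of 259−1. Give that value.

259 − 1 = 258 = 2^1 · 129, so d = 129.
2^1 ≡ 2 (mod 259)
2^2 ≡ 2^2 = 4 ≡ 4 (mod 259)
2^4 ≡ 4^2 = 16 ≡ 16 (mod 259)
2^8 ≡ 16^2 = 256 ≡ 256 (mod 259)
2^16 ≡ 256^2 = 65536 ≡ 9 (mod 259)
2^32 ≡ 9^2 = 81 ≡ 81 (mod 259)
2^64 ≡ 81^2 = 6561 ≡ 86 (mod 259)
2^128 ≡ 86^2 = 7396 ≡ 144 (mod 259)
129 = 128 + 1 in binary powers of 2.
So 2^129 ≡ 144 · 2 ≡ 29 (mod 259).
Squaring chain: 29; never reaches −1, so base 2 is a Miller–Rabin witness that 259 is composite.

29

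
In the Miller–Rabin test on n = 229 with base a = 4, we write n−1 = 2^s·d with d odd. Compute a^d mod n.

228

229 − 1 = 228 = 2^2 · 57, so d = 57.
4^1 ≡ 4 (mod 229)
4^2 ≡ 4^2 = 16 ≡ 16 (mod 229)
4^4 ≡ 16^2 = 256 ≡ 27 (mod 229)
4^8 ≡ 27^2 = 729 ≡ 42 (mod 229)
4^16 ≡ 42^2 = 1764 ≡ 161 (mod 229)
4^32 ≡ 161^2 = 25921 ≡ 44 (mod 229)
57 = 32 + 16 + 8 + 1 in binary powers of 2.
So 4^57 ≡ 44 · 161 · 42 · 4 ≡ 228 (mod 229).
Since 4^d ≡ 228 (mod 229), base 4 does not prove 229 composite.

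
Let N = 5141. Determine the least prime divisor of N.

53

5141 is odd.
Digit sum 11, not divisible by 3.
Ends in 1: not divisible by 5.
7: 5141 = 7·734 + 3
11: 5141 = 11·467 + 4
13: 5141 = 13·395 + 6
17: 5141 = 17·302 + 7
19: 5141 = 19·270 + 11
23: 5141 = 23·223 + 12
29: 5141 = 29·177 + 8
31: 5141 = 31·165 + 26
37: 5141 = 37·138 + 35
41: 5141 = 41·125 + 16
43: 5141 = 43·119 + 24
47: 5141 = 47·109 + 18
53: 5141 = 53·97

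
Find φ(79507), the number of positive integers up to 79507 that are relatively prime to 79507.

77658

Factor: 79507 = 43^3.
φ(79507) = 43^2·(43−1) = 77658.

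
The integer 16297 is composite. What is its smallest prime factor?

16297 is odd.
Digit sum 25, not divisible by 3.
Ends in 7: not divisible by 5.
7: 16297 = 7·2328 + 1
11: 16297 = 11·1481 + 6
13: 16297 = 13·1253 + 8
17: 16297 = 17·958 + 11
19: 16297 = 19·857 + 14
23: 16297 = 23·708 + 13
29: 16297 = 29·561 + 28
31: 16297 = 31·525 + 22
37: 16297 = 37·440 + 17
41: 16297 = 41·397 + 20
43: 16297 = 43·379

43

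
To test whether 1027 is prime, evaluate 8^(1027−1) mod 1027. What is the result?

168

8^1 ≡ 8 (mod 1027)
8^2 ≡ 8^2 = 64 ≡ 64 (mod 1027)
8^4 ≡ 64^2 = 4096 ≡ 1015 (mod 1027)
8^8 ≡ 1015^2 = 1030225 ≡ 144 (mod 1027)
8^16 ≡ 144^2 = 20736 ≡ 196 (mod 1027)
8^32 ≡ 196^2 = 38416 ≡ 417 (mod 1027)
8^64 ≡ 417^2 = 173889 ≡ 326 (mod 1027)
8^128 ≡ 326^2 = 106276 ≡ 495 (mod 1027)
8^256 ≡ 495^2 = 245025 ≡ 599 (mod 1027)
8^512 ≡ 599^2 = 358801 ≡ 378 (mod 1027)
8^1024 ≡ 378^2 = 142884 ≡ 131 (mod 1027)
1026 = 1024 + 2 in binary powers of 2.
So 8^1026 ≡ 131 · 64 ≡ 168 (mod 1027).
Since 168 ≠ 1, base 8 is a Fermat witness: 1027 is composite.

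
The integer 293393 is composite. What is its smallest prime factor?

293393 is odd.
Digit sum 29, not divisible by 3.
Ends in 3: not divisible by 5.
7: 293393 = 7·41913 + 2
11: 293393 = 11·26672 + 1
13: 293393 = 13·22568 + 9
17: 293393 = 17·17258 + 7
19: 293393 = 19·15441 + 14
23: 293393 = 23·12756 + 5
29: 293393 = 29·10117

29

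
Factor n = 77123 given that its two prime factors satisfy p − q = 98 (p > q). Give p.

331

Since p = q + 98, we have 77123 = q(q + 98), so q² + 98q − 77123 = 0.
Discriminant: 98² + 4·77123 = 9604 + 308492 = 318096; √318096 = 564.
q = (−98 + 564)/2 = 233, and p = q + 98 = 331.
Check: 233 · 331 = 77123.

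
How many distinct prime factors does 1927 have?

2

1927 = 41 · 47
1927 = 41 · 47, which has 2 distinct prime factors.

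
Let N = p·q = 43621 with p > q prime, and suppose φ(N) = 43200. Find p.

φ(n) = (p−1)(q−1) = n − (p+q) + 1, so p + q = 43621 − 43200 + 1 = 422.
p and q are the roots of t² − 422t + 43621 = 0.
Discriminant: 422² − 4·43621 = 178084 − 174484 = 3600; √3600 = 60.
q = (422 − 60)/2 = 181, p = (422 + 60)/2 = 241.
Check: 181 · 241 = 43621.

241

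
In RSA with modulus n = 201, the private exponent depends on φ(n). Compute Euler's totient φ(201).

Factor: 201 = 3 · 67.
φ(201) = (3−1) · (67−1) = 2 · 66 = 132.

132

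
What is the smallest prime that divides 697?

697 is odd.
Digit sum 22, not divisible by 3.
Ends in 7: not divisible by 5.
7: 697 = 7·99 + 4
11: 697 = 11·63 + 4
13: 697 = 13·53 + 8
17: 697 = 17·41

17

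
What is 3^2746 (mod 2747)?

91

3^1 ≡ 3 (mod 2747)
3^2 ≡ 3^2 = 9 ≡ 9 (mod 2747)
3^4 ≡ 9^2 = 81 ≡ 81 (mod 2747)
3^8 ≡ 81^2 = 6561 ≡ 1067 (mod 2747)
3^16 ≡ 1067^2 = 1138489 ≡ 1231 (mod 2747)
3^32 ≡ 1231^2 = 1515361 ≡ 1764 (mod 2747)
3^64 ≡ 1764^2 = 3111696 ≡ 2092 (mod 2747)
3^128 ≡ 2092^2 = 4376464 ≡ 493 (mod 2747)
3^256 ≡ 493^2 = 243049 ≡ 1313 (mod 2747)
3^512 ≡ 1313^2 = 1723969 ≡ 1600 (mod 2747)
3^1024 ≡ 1600^2 = 2560000 ≡ 2543 (mod 2747)
3^2048 ≡ 2543^2 = 6466849 ≡ 411 (mod 2747)
2746 = 2048 + 512 + 128 + 32 + 16 + 8 + 2 in binary powers of 2.
So 3^2746 ≡ 411 · 1600 · 493 · 1764 · 1231 · 1067 · 9 ≡ 91 (mod 2747).
Since 91 ≠ 1, base 3 is a Fermat witness: 2747 is composite.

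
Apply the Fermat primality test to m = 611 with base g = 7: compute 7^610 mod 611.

7^1 ≡ 7 (mod 611)
7^2 ≡ 7^2 = 49 ≡ 49 (mod 611)
7^4 ≡ 49^2 = 2401 ≡ 568 (mod 611)
7^8 ≡ 568^2 = 322624 ≡ 16 (mod 611)
7^16 ≡ 16^2 = 256 ≡ 256 (mod 611)
7^32 ≡ 256^2 = 65536 ≡ 159 (mod 611)
7^64 ≡ 159^2 = 25281 ≡ 230 (mod 611)
7^128 ≡ 230^2 = 52900 ≡ 354 (mod 611)
7^256 ≡ 354^2 = 125316 ≡ 61 (mod 611)
7^512 ≡ 61^2 = 3721 ≡ 55 (mod 611)
610 = 512 + 64 + 32 + 2 in binary powers of 2.
So 7^610 ≡ 55 · 230 · 159 · 49 ≡ 17 (mod 611).
Since 17 ≠ 1, base 7 is a Fermat witness: 611 is composite.

17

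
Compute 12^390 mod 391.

87

12^1 ≡ 12 (mod 391)
12^2 ≡ 12^2 = 144 ≡ 144 (mod 391)
12^4 ≡ 144^2 = 20736 ≡ 13 (mod 391)
12^8 ≡ 13^2 = 169 ≡ 169 (mod 391)
12^16 ≡ 169^2 = 28561 ≡ 18 (mod 391)
12^32 ≡ 18^2 = 324 ≡ 324 (mod 391)
12^64 ≡ 324^2 = 104976 ≡ 188 (mod 391)
12^128 ≡ 188^2 = 35344 ≡ 154 (mod 391)
12^256 ≡ 154^2 = 23716 ≡ 256 (mod 391)
390 = 256 + 128 + 4 + 2 in binary powers of 2.
So 12^390 ≡ 256 · 154 · 13 · 144 ≡ 87 (mod 391).
Since 87 ≠ 1, base 12 is a Fermat witness: 391 is composite.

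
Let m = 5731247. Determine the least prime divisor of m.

5731247 is odd.
Digit sum 29, not divisible by 3.
Ends in 7: not divisible by 5.
7: 5731247 = 7·818749 + 4
11: 5731247 = 11·521022 + 5
13: 5731247 = 13·440865 + 2
17: 5731247 = 17·337132 + 3
19: 5731247 = 19·301644 + 11
23: 5731247 = 23·249184 + 15
29: 5731247 = 29·197629 + 6
31: 5731247 = 31·184878 + 29
37: 5731247 = 37·154898 + 21
41: 5731247 = 41·139786 + 21
43: 5731247 = 43·133284 + 35
47: 5731247 = 47·121941 + 20
53: 5731247 = 53·108136 + 39
59: 5731247 = 59·97139 + 46
61: 5731247 = 61·93954 + 53
67: 5731247 = 67·85541

67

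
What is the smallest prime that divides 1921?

1921 is odd.
Digit sum 13, not divisible by 3.
Ends in 1: not divisible by 5.
7: 1921 = 7·274 + 3
11: 1921 = 11·174 + 7
13: 1921 = 13·147 + 10
17: 1921 = 17·113

17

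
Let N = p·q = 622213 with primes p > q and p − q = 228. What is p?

Since p = q + 228, we have 622213 = q(q + 228), so q² + 228q − 622213 = 0.
Discriminant: 228² + 4·622213 = 51984 + 2488852 = 2540836; √2540836 = 1594.
q = (−228 + 1594)/2 = 683, and p = q + 228 = 911.
Check: 683 · 911 = 622213.

911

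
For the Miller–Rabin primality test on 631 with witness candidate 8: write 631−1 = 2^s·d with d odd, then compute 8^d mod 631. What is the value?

1

631 − 1 = 630 = 2^1 · 315, so d = 315.
8^1 ≡ 8 (mod 631)
8^2 ≡ 8^2 = 64 ≡ 64 (mod 631)
8^4 ≡ 64^2 = 4096 ≡ 310 (mod 631)
8^8 ≡ 310^2 = 96100 ≡ 188 (mod 631)
8^16 ≡ 188^2 = 35344 ≡ 8 (mod 631)
8^32 ≡ 8^2 = 64 ≡ 64 (mod 631)
8^64 ≡ 64^2 = 4096 ≡ 310 (mod 631)
8^128 ≡ 310^2 = 96100 ≡ 188 (mod 631)
8^256 ≡ 188^2 = 35344 ≡ 8 (mod 631)
315 = 256 + 32 + 16 + 8 + 2 + 1 in binary powers of 2.
So 8^315 ≡ 8 · 64 · 8 · 188 · 64 · 8 ≡ 1 (mod 631).
Since 8^d ≡ 1 (mod 631), base 8 does not prove 631 composite.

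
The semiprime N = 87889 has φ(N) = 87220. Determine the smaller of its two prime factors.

179

φ(n) = (p−1)(q−1) = n − (p+q) + 1, so p + q = 87889 − 87220 + 1 = 670.
p and q are the roots of t² − 670t + 87889 = 0.
Discriminant: 670² − 4·87889 = 448900 − 351556 = 97344; √97344 = 312.
q = (670 − 312)/2 = 179, p = (670 + 312)/2 = 491.
Check: 179 · 491 = 87889.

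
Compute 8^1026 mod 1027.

8^1 ≡ 8 (mod 1027)
8^2 ≡ 8^2 = 64 ≡ 64 (mod 1027)
8^4 ≡ 64^2 = 4096 ≡ 1015 (mod 1027)
8^8 ≡ 1015^2 = 1030225 ≡ 144 (mod 1027)
8^16 ≡ 144^2 = 20736 ≡ 196 (mod 1027)
8^32 ≡ 196^2 = 38416 ≡ 417 (mod 1027)
8^64 ≡ 417^2 = 173889 ≡ 326 (mod 1027)
8^128 ≡ 326^2 = 106276 ≡ 495 (mod 1027)
8^256 ≡ 495^2 = 245025 ≡ 599 (mod 1027)
8^512 ≡ 599^2 = 358801 ≡ 378 (mod 1027)
8^1024 ≡ 378^2 = 142884 ≡ 131 (mod 1027)
1026 = 1024 + 2 in binary powers of 2.
So 8^1026 ≡ 131 · 64 ≡ 168 (mod 1027).
Since 168 ≠ 1, base 8 is a Fermat witness: 1027 is composite.

168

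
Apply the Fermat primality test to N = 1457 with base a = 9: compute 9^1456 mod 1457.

9^1 ≡ 9 (mod 1457)
9^2 ≡ 9^2 = 81 ≡ 81 (mod 1457)
9^4 ≡ 81^2 = 6561 ≡ 733 (mod 1457)
9^8 ≡ 733^2 = 537289 ≡ 1113 (mod 1457)
9^16 ≡ 1113^2 = 1238769 ≡ 319 (mod 1457)
9^32 ≡ 319^2 = 101761 ≡ 1228 (mod 1457)
9^64 ≡ 1228^2 = 1507984 ≡ 1446 (mod 1457)
9^128 ≡ 1446^2 = 2090916 ≡ 121 (mod 1457)
9^256 ≡ 121^2 = 14641 ≡ 71 (mod 1457)
9^512 ≡ 71^2 = 5041 ≡ 670 (mod 1457)
9^1024 ≡ 670^2 = 448900 ≡ 144 (mod 1457)
1456 = 1024 + 256 + 128 + 32 + 16 in binary powers of 2.
So 9^1456 ≡ 144 · 71 · 121 · 1228 · 319 ≡ 1001 (mod 1457).
Since 1001 ≠ 1, base 9 is a Fermat witness: 1457 is composite.

1001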